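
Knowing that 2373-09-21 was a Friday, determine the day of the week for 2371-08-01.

Sunday

Count forward from the earlier date (August 1, 2371) to the later (September 21, 2373):
August 1, 2371 → August 1, 2372: 366 days (2372 is a leap year).
August 1, 2372 → August 1, 2373: 365 days.
August 2373: 31 − 1 = 30 days remain.
September 1–21, 2373: 21 days.
Residual: 51 days.
Total: 782 days.
782 mod 7 = 5, so 5 days before Friday is Sunday.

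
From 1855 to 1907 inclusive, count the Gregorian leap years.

Years divisible by 4: 1856, 1860, …, 1904 — 13 in all.
Of these, 1900 is divisible by 100 but not 400, so not leap.
Leap years: 13 − 1 = 12.

12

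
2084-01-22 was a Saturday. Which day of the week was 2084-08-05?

January 2084: 31 − 22 = 9 days remain.
Then February 2084 (29), March (31), April (30), May (31), June (30), July (31): 29 + 31 + 30 + 31 + 30 + 31 = 182 days.
August 1–5, 2084: 5 days.
Total: 9 + 182 + 5 = 196 days.
196 is a multiple of 7, so 2084-08-05 falls on the same weekday: Saturday.

Saturday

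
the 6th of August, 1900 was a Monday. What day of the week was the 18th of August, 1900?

Saturday

Within August 1900: 18 − 6 = 12 days.
12 mod 7 = 5, so 5 days after Monday is Saturday.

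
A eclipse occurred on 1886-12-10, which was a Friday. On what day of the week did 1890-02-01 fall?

Saturday

December 10, 1886 → December 10, 1887: 365 days.
December 10, 1887 → December 10, 1888: 366 days (1888 is a leap year).
December 10, 1888 → December 10, 1889: 365 days.
December 1889: 31 − 10 = 21 days remain.
Then January (31): 31 days.
February 1, 1890: 1 day (1890 is not a leap year).
Residual: 53 days.
Total: 1149 days.
1149 mod 7 = 1, so 1 day after Friday is Saturday.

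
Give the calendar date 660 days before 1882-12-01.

1881-02-09

Count 660 days before December 1, 1882:
February 9, 1881 → February 9, 1882: 365 days.
February 1882: 28 − 9 = 19 days remain (1882 is not a leap year, so February has 28 days).
Then 9 full months totalling 275 days.
December 1, 1882: 1 day.
Residual: 295 days.
Total: 660 days.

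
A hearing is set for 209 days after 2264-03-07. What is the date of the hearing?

2264-10-02

Count 209 days after March 7, 2264:
March 2264: 31 − 7 = 24 days remain.
Then April (30), May (31), June (30), July (31), August (31), September (30): 30 + 31 + 30 + 31 + 31 + 30 = 183 days.
October 1–2, 2264: 2 days.
Total: 24 + 183 + 2 = 209 days.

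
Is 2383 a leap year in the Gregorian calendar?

2383 is not a leap year.

No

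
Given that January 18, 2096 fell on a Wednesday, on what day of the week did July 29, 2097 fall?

January 2096: 31 − 18 = 13 days remain.
Then 17 full months totalling 516 days.
July 1–29, 2097: 29 days.
Total: 13 + 516 + 29 = 558 days.
558 mod 7 = 5, so 5 days after Wednesday is Monday.

Monday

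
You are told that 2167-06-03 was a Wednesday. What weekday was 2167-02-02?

Count forward from the earlier date (February 2, 2167) to the later (June 3, 2167):
February 2167: 28 − 2 = 26 days remain (2167 is not a leap year, so February has 28 days).
Then March (31), April (30), May (31): 31 + 30 + 31 = 92 days.
June 1–3, 2167: 3 days.
Total: 26 + 92 + 3 = 121 days.
121 mod 7 = 2, so 2 days before Wednesday is Monday.

Monday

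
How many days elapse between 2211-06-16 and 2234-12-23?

Day-of-year of June 16, 2211: 167.
Day-of-year of December 23, 2234: 357.
2211 has 365 days, so 365 − 167 = 198 days remain in 2211.
Full years 2212–2233: 16 common + 6 leap = 16×365 + 6×366 = 8036 days.
Total: 198 + 8036 + 357 = 8591 days.

8591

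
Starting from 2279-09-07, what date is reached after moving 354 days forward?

2280-08-26

Count 354 days after September 7, 2279:
September 2279: 30 − 7 = 23 days remain.
Then 10 full months totalling 305 days.
August 1–26, 2280: 26 days.
Total: 23 + 305 + 26 = 354 days.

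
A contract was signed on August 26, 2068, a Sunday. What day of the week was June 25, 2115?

Tuesday

From August 26, 2068 to August 26, 2114: 46 years, of which 10 contain a Feb 29 — 36×365 + 10×366 = 16800 days.
(2100 is not a leap year (divisible by 100 but not 400).)
August 2114: 31 − 26 = 5 days remain.
Then 9 full months totalling 273 days.
June 1–25, 2115: 25 days.
Residual: 303 days.
Total: 17103 days.
17103 mod 7 = 2, so 2 days after Sunday is Tuesday.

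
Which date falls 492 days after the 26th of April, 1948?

the 31st of August, 1949

Count 492 days after April 26, 1948:
Day-of-year of April 26, 1948: 117.
Day-of-year of August 31, 1949: 243.
1948 has 366 days, so 366 − 117 = 249 days remain in 1948.
Total: 249 + 243 = 492 days.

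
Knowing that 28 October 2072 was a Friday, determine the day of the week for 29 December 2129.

Thursday

Day-of-year of October 28, 2072: 302.
Day-of-year of December 29, 2129: 363.
2072 has 366 days, so 366 − 302 = 64 days remain in 2072.
Full years 2073–2128: 43 common + 13 leap = 43×365 + 13×366 = 20453 days.
Total: 64 + 20453 + 363 = 20880 days.
20880 mod 7 = 6, so 6 days after Friday is Thursday.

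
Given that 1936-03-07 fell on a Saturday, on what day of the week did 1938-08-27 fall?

March 7, 1936 → March 7, 1937: 365 days.
March 7, 1937 → March 7, 1938: 365 days.
March 1938: 31 − 7 = 24 days remain.
Then April (30), May (31), June (30), July (31): 30 + 31 + 30 + 31 = 122 days.
August 1–27, 1938: 27 days.
Residual: 173 days.
Total: 903 days.
903 is a multiple of 7, so 1938-08-27 falls on the same weekday: Saturday.

Saturday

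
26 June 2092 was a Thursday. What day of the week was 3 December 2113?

Sunday

Day-of-year of June 26, 2092: 178.
Day-of-year of December 3, 2113: 337.
2092 has 366 days, so 366 − 178 = 188 days remain in 2092.
Full years 2093–2112: 16 common + 4 leap = 16×365 + 4×366 = 7304 days.
Total: 188 + 7304 + 337 = 7829 days.
7829 mod 7 = 3, so 3 days after Thursday is Sunday.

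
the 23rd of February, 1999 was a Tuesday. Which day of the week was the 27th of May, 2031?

Tuesday

Day-of-year of February 23, 1999: 54.
Day-of-year of May 27, 2031: 147.
1999 has 365 days, so 365 − 54 = 311 days remain in 1999.
Full years 2000–2030: 23 common + 8 leap = 23×365 + 8×366 = 11323 days.
Total: 311 + 11323 + 147 = 11781 days.
11781 is a multiple of 7, so the 27th of May, 2031 falls on the same weekday: Tuesday.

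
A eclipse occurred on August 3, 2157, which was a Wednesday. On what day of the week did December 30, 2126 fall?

Count forward from the earlier date (December 30, 2126) to the later (August 3, 2157):
Day-of-year of December 30, 2126: 364.
Day-of-year of August 3, 2157: 215.
2126 has 365 days, so 365 − 364 = 1 days remain in 2126.
Full years 2127–2156: 22 common + 8 leap = 22×365 + 8×366 = 10958 days.
Total: 1 + 10958 + 215 = 11174 days.
11174 mod 7 = 2, so 2 days before Wednesday is Monday.

Monday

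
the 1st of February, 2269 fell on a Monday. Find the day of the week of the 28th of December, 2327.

Wednesday

Day-of-year of February 1, 2269: 32.
Day-of-year of December 28, 2327: 362.
2269 has 365 days, so 365 − 32 = 333 days remain in 2269.
Full years 2270–2326: 44 common + 13 leap = 44×365 + 13×366 = 20818 days.
Total: 333 + 20818 + 362 = 21513 days.
21513 mod 7 = 2, so 2 days after Monday is Wednesday.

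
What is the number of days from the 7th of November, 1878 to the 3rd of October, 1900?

Day-of-year of November 7, 1878: 311.
Day-of-year of October 3, 1900: 276.
1878 has 365 days, so 365 − 311 = 54 days remain in 1878.
Full years 1879–1899: 16 common + 5 leap = 16×365 + 5×366 = 7670 days.
Total: 54 + 7670 + 276 = 8000 days.

8000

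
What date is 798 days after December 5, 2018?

February 10, 2021

Count 798 days after December 5, 2018:
Day-of-year of December 5, 2018: 339.
Day-of-year of February 10, 2021: 41.
2018 has 365 days, so 365 − 339 = 26 days remain in 2018.
Full years: 2019: 365; 2020: 366. Sum = 731.
Total: 26 + 731 + 41 = 798 days.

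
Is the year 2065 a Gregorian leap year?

No

2065 is not a leap year.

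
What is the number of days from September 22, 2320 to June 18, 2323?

999

Day-of-year of September 22, 2320: 266.
Day-of-year of June 18, 2323: 169.
2320 has 366 days, so 366 − 266 = 100 days remain in 2320.
Full years: 2321: 365; 2322: 365. Sum = 730.
Total: 100 + 730 + 169 = 999 days.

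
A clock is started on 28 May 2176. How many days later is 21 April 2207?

11284

Day-of-year of May 28, 2176: 149.
Day-of-year of April 21, 2207: 111.
2176 has 366 days, so 366 − 149 = 217 days remain in 2176.
Full years 2177–2206: 24 common + 6 leap = 24×365 + 6×366 = 10956 days.
Total: 217 + 10956 + 111 = 11284 days.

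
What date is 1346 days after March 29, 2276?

December 5, 2279

Count 1346 days after March 29, 2276:
March 29, 2276 → March 29, 2277: 365 days.
March 29, 2277 → March 29, 2278: 365 days.
March 29, 2278 → March 29, 2279: 365 days.
March 2279: 31 − 29 = 2 days remain.
Then April (30), May (31), June (30), July (31), August (31), September (30), October (31), November (30): 30 + 31 + 30 + 31 + 31 + 30 + 31 + 30 = 244 days.
December 1–5, 2279: 5 days.
Residual: 251 days.
Total: 1346 days.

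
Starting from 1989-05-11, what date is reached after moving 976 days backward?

1986-09-08

Count 976 days before May 11, 1989:
Day-of-year of September 8, 1986: 251.
Day-of-year of May 11, 1989: 131.
1986 has 365 days, so 365 − 251 = 114 days remain in 1986.
Full years: 1987: 365; 1988: 366. Sum = 731.
Total: 114 + 731 + 131 = 976 days.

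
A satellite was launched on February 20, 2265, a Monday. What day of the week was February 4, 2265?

Saturday

Count forward from the earlier date (February 4, 2265) to the later (February 20, 2265):
Within February 2265: 20 − 4 = 16 days.
16 mod 7 = 2, so 2 days before Monday is Saturday.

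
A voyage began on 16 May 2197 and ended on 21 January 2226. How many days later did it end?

Day-of-year of May 16, 2197: 136.
Day-of-year of January 21, 2226: 21.
2197 has 365 days, so 365 − 136 = 229 days remain in 2197.
Full years 2198–2225: 22 common + 6 leap = 22×365 + 6×366 = 10226 days.
Total: 229 + 10226 + 21 = 10476 days.

10476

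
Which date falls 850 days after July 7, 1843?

November 3, 1845

Count 850 days after July 7, 1843:
Day-of-year of July 7, 1843: 188.
Day-of-year of November 3, 1845: 307.
1843 has 365 days, so 365 − 188 = 177 days remain in 1843.
Full years: 1844: 366. Sum = 366.
Total: 177 + 366 + 307 = 850 days.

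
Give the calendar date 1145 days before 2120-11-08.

2117-09-20

Count 1145 days before November 8, 2120:
Day-of-year of September 20, 2117: 263.
Day-of-year of November 8, 2120: 313.
2117 has 365 days, so 365 − 263 = 102 days remain in 2117.
Full years: 2118: 365; 2119: 365. Sum = 730.
Total: 102 + 730 + 313 = 1145 days.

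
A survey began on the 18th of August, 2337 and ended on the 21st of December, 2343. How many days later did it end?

2316

August 18, 2337 → August 18, 2338: 365 days.
August 18, 2338 → August 18, 2339: 365 days.
August 18, 2339 → August 18, 2340: 366 days (2340 is a leap year).
August 18, 2340 → August 18, 2341: 365 days.
August 18, 2341 → August 18, 2342: 365 days.
August 18, 2342 → August 18, 2343: 365 days.
August 2343: 31 − 18 = 13 days remain.
Then September (30), October (31), November (30): 30 + 31 + 30 = 91 days.
December 1–21, 2343: 21 days.
Residual: 125 days.
Total: 2316 days.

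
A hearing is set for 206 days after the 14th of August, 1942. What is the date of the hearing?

the 8th of March, 1943

Count 206 days after August 14, 1942:
August 1942: 31 − 14 = 17 days remain.
Then September (30), October (31), November (30), December (31), January (31), February 1943 (28): 30 + 31 + 30 + 31 + 31 + 28 = 181 days.
March 1–8, 1943: 8 days.
Total: 17 + 181 + 8 = 206 days.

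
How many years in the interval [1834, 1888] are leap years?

14

Years divisible by 4: 1836, 1840, …, 1888 — 14 in all.
No century exceptions apply. Count: 14.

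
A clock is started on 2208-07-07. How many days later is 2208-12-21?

167

July 2208: 31 − 7 = 24 days remain.
Then August (31), September (30), October (31), November (30): 31 + 30 + 31 + 30 = 122 days.
December 1–21, 2208: 21 days.
Total: 24 + 122 + 21 = 167 days.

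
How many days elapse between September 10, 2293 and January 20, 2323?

10723

From September 10, 2293 to September 10, 2322: 29 years, of which 6 contain a Feb 29 — 23×365 + 6×366 = 10591 days.
(2300 is not a leap year (divisible by 100 but not 400).)
September 2322: 30 − 10 = 20 days remain.
Then October (31), November (30), December (31): 31 + 30 + 31 = 92 days.
January 1–20, 2323: 20 days.
Residual: 132 days.
Total: 10723 days.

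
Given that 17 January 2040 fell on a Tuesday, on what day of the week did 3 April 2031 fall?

Count forward from the earlier date (April 3, 2031) to the later (January 17, 2040):
From April 3, 2031 to April 3, 2039: 8 years, of which 2 contain a Feb 29 — 6×365 + 2×366 = 2922 days.
April 2039: 30 − 3 = 27 days remain.
Then May (31), June (30), July (31), August (31), September (30), October (31), November (30), December (31): 31 + 30 + 31 + 31 + 30 + 31 + 30 + 31 = 245 days.
January 1–17, 2040: 17 days.
Residual: 289 days.
Total: 3211 days.
3211 mod 7 = 5, so 5 days before Tuesday is Thursday.

Thursday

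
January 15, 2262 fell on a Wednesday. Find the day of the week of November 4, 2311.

Day-of-year of January 15, 2262: 15.
Day-of-year of November 4, 2311: 308.
2262 has 365 days, so 365 − 15 = 350 days remain in 2262.
Full years 2263–2310: 37 common + 11 leap = 37×365 + 11×366 = 17531 days.
Total: 350 + 17531 + 308 = 18189 days.
18189 mod 7 = 3, so 3 days after Wednesday is Saturday.

Saturday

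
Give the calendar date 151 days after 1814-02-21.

1814-07-22

Count 151 days after February 21, 1814:
February 1814: 28 − 21 = 7 days remain (1814 is not a leap year, so February has 28 days).
Then March (31), April (30), May (31), June (30): 31 + 30 + 31 + 30 = 122 days.
July 1–22, 1814: 22 days.
Total: 7 + 122 + 22 = 151 days.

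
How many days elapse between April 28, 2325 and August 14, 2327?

Day-of-year of April 28, 2325: 118.
Day-of-year of August 14, 2327: 226.
2325 has 365 days, so 365 − 118 = 247 days remain in 2325.
Full years: 2326: 365. Sum = 365.
Total: 247 + 365 + 226 = 838 days.

838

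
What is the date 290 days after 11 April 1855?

26 January 1856

Count 290 days after April 11, 1855:
Day-of-year of April 11, 1855: 101.
Day-of-year of January 26, 1856: 26.
1855 has 365 days, so 365 − 101 = 264 days remain in 1855.
Total: 264 + 26 = 290 days.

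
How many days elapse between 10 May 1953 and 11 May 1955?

731

May 1953: 31 − 10 = 21 days remain.
Then 23 full months totalling 699 days.
May 1–11, 1955: 11 days.
Total: 21 + 699 + 11 = 731 days.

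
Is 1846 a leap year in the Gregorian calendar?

1846 is not a leap year.

No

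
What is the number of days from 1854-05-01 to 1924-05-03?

25569

Day-of-year of May 1, 1854: 121.
Day-of-year of May 3, 1924: 124.
1854 has 365 days, so 365 − 121 = 244 days remain in 1854.
Full years 1855–1923: 53 common + 16 leap = 53×365 + 16×366 = 25201 days.
Total: 244 + 25201 + 124 = 25569 days.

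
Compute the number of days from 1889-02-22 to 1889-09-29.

February 1889: 28 − 22 = 6 days remain (1889 is not a leap year, so February has 28 days).
Then March (31), April (30), May (31), June (30), July (31), August (31): 31 + 30 + 31 + 30 + 31 + 31 = 184 days.
September 1–29, 1889: 29 days.
Total: 6 + 184 + 29 = 219 days.

219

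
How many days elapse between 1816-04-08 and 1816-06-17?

70

April 1816: 30 − 8 = 22 days remain.
Then May (31): 31 days.
June 1–17, 1816: 17 days.
Total: 22 + 31 + 17 = 70 days.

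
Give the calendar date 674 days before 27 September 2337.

23 November 2335

Count 674 days before September 27, 2337:
November 23, 2335 → November 23, 2336: 366 days (2336 is a leap year).
November 2336: 30 − 23 = 7 days remain.
Then 9 full months totalling 274 days.
September 1–27, 2337: 27 days.
Residual: 308 days.
Total: 674 days.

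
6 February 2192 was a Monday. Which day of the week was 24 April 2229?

Friday

Day-of-year of February 6, 2192: 37.
Day-of-year of April 24, 2229: 114.
2192 has 366 days, so 366 − 37 = 329 days remain in 2192.
Full years 2193–2228: 28 common + 8 leap = 28×365 + 8×366 = 13148 days.
Total: 329 + 13148 + 114 = 13591 days.
13591 mod 7 = 4, so 4 days after Monday is Friday.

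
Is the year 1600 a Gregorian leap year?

Yes

1600 is a leap year (divisible by 400).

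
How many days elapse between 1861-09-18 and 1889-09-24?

10233

Day-of-year of September 18, 1861: 261.
Day-of-year of September 24, 1889: 267.
1861 has 365 days, so 365 − 261 = 104 days remain in 1861.
Full years 1862–1888: 20 common + 7 leap = 20×365 + 7×366 = 9862 days.
Total: 104 + 9862 + 267 = 10233 days.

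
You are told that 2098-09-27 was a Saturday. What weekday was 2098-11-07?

September 2098: 30 − 27 = 3 days remain.
Then October (31): 31 days.
November 1–7, 2098: 7 days.
Total: 3 + 31 + 7 = 41 days.
41 mod 7 = 6, so 6 days after Saturday is Friday.

Friday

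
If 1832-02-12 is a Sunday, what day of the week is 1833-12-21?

Saturday

Day-of-year of February 12, 1832: 43.
Day-of-year of December 21, 1833: 355.
1832 has 366 days, so 366 − 43 = 323 days remain in 1832.
Total: 323 + 355 = 678 days.
678 mod 7 = 6, so 6 days after Sunday is Saturday.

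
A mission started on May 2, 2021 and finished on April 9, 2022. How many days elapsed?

342

May 2021: 31 − 2 = 29 days remain.
Then 10 full months totalling 304 days.
April 1–9, 2022: 9 days.
Total: 29 + 304 + 9 = 342 days.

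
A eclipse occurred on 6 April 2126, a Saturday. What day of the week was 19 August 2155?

Tuesday

Day-of-year of April 6, 2126: 96.
Day-of-year of August 19, 2155: 231.
2126 has 365 days, so 365 − 96 = 269 days remain in 2126.
Full years 2127–2154: 21 common + 7 leap = 21×365 + 7×366 = 10227 days.
Total: 269 + 10227 + 231 = 10727 days.
10727 mod 7 = 3, so 3 days after Saturday is Tuesday.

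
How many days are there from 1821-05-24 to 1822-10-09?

May 24, 1821 → May 24, 1822: 365 days.
May 1822: 31 − 24 = 7 days remain.
Then June (30), July (31), August (31), September (30): 30 + 31 + 31 + 30 = 122 days.
October 1–9, 1822: 9 days.
Residual: 138 days.
Total: 503 days.

503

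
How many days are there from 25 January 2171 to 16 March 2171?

50

January 2171: 31 − 25 = 6 days remain.
Then February 2171 (28): 28 days.
March 1–16, 2171: 16 days.
Total: 6 + 28 + 16 = 50 days.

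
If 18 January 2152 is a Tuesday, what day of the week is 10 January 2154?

January 2152: 31 − 18 = 13 days remain.
Then 23 full months totalling 700 days.
January 1–10, 2154: 10 days.
Total: 13 + 700 + 10 = 723 days.
723 mod 7 = 2, so 2 days after Tuesday is Thursday.

Thursday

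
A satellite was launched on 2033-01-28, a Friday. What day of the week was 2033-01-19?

Wednesday

Count forward from the earlier date (January 19, 2033) to the later (January 28, 2033):
Within January 2033: 28 − 19 = 9 days.
9 mod 7 = 2, so 2 days before Friday is Wednesday.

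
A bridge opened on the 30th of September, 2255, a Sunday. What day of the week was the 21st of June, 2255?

Thursday

Count forward from the earlier date (June 21, 2255) to the later (September 30, 2255):
June 2255: 30 − 21 = 9 days remain.
Then July (31), August (31): 31 + 31 = 62 days.
September 1–30, 2255: 30 days.
Total: 9 + 62 + 30 = 101 days.
101 mod 7 = 3, so 3 days before Sunday is Thursday.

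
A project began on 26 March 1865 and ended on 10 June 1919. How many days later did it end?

From March 26, 1865 to March 26, 1919: 54 years, of which 12 contain a Feb 29 — 42×365 + 12×366 = 19722 days.
(1900 is not a leap year (divisible by 100 but not 400).)
March 1919: 31 − 26 = 5 days remain.
Then April (30), May (31): 30 + 31 = 61 days.
June 1–10, 1919: 10 days.
Residual: 76 days.
Total: 19798 days.

19798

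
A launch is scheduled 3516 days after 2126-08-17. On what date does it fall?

2136-04-02

Count 3516 days after August 17, 2126:
Day-of-year of August 17, 2126: 229.
Day-of-year of April 2, 2136: 93.
2126 has 365 days, so 365 − 229 = 136 days remain in 2126.
Full years 2127–2135: 7 common + 2 leap = 7×365 + 2×366 = 3287 days.
Total: 136 + 3287 + 93 = 3516 days.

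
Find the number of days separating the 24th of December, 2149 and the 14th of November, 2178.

10552

From December 24, 2149 to December 24, 2177: 28 years, of which 7 contain a Feb 29 — 21×365 + 7×366 = 10227 days.
December 2177: 31 − 24 = 7 days remain.
Then 10 full months totalling 304 days.
November 1–14, 2178: 14 days.
Residual: 325 days.
Total: 10552 days.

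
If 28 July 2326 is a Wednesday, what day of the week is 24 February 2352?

Sunday

From July 28, 2326 to July 28, 2351: 25 years, of which 6 contain a Feb 29 — 19×365 + 6×366 = 9131 days.
July 2351: 31 − 28 = 3 days remain.
Then August (31), September (30), October (31), November (30), December (31), January (31): 31 + 30 + 31 + 30 + 31 + 31 = 184 days.
February 1–24, 2352: 24 days (2352 is a leap year).
Residual: 211 days.
Total: 9342 days.
9342 mod 7 = 4, so 4 days after Wednesday is Sunday.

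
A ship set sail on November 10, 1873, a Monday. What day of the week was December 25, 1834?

Thursday

Count forward from the earlier date (December 25, 1834) to the later (November 10, 1873):
Day-of-year of December 25, 1834: 359.
Day-of-year of November 10, 1873: 314.
1834 has 365 days, so 365 − 359 = 6 days remain in 1834.
Full years 1835–1872: 28 common + 10 leap = 28×365 + 10×366 = 13880 days.
Total: 6 + 13880 + 314 = 14200 days.
14200 mod 7 = 4, so 4 days before Monday is Thursday.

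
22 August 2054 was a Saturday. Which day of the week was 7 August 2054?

Friday

Count forward from the earlier date (August 7, 2054) to the later (August 22, 2054):
Within August 2054: 22 − 7 = 15 days.
15 mod 7 = 1, so 1 day before Saturday is Friday.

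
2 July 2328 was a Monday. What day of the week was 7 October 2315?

Count forward from the earlier date (October 7, 2315) to the later (July 2, 2328):
Day-of-year of October 7, 2315: 280.
Day-of-year of July 2, 2328: 184.
2315 has 365 days, so 365 − 280 = 85 days remain in 2315.
Full years 2316–2327: 9 common + 3 leap = 9×365 + 3×366 = 4383 days.
Total: 85 + 4383 + 184 = 4652 days.
4652 mod 7 = 4, so 4 days before Monday is Thursday.

Thursday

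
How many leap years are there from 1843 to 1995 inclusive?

37

Years divisible by 4: 1844, 1848, …, 1992 — 38 in all.
Of these, 1900 is divisible by 100 but not 400, so not leap.
Leap years: 38 − 1 = 37.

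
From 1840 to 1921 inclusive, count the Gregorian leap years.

20

Years divisible by 4: 1840, 1844, …, 1920 — 21 in all.
Of these, 1900 is divisible by 100 but not 400, so not leap.
Leap years: 21 − 1 = 20.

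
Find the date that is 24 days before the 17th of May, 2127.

the 23rd of April, 2127

Count 24 days before May 17, 2127:
April 2127: 30 − 23 = 7 days remain.
May 1–17, 2127: 17 days.
Total: 7 + 17 = 24 days.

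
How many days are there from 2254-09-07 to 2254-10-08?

31

September 2254: 30 − 7 = 23 days remain.
October 1–8, 2254: 8 days.
Total: 23 + 8 = 31 days.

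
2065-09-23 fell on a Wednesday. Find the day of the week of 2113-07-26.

Day-of-year of September 23, 2065: 266.
Day-of-year of July 26, 2113: 207.
2065 has 365 days, so 365 − 266 = 99 days remain in 2065.
Full years 2066–2112: 36 common + 11 leap = 36×365 + 11×366 = 17166 days.
Total: 99 + 17166 + 207 = 17472 days.
17472 is a multiple of 7, so 2113-07-26 falls on the same weekday: Wednesday.

Wednesday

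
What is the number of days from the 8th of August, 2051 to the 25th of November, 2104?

19467

Day-of-year of August 8, 2051: 220.
Day-of-year of November 25, 2104: 330.
2051 has 365 days, so 365 − 220 = 145 days remain in 2051.
Full years 2052–2103: 40 common + 12 leap = 40×365 + 12×366 = 18992 days.
Total: 145 + 18992 + 330 = 19467 days.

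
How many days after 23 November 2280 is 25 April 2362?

29737

From November 23, 2280 to November 23, 2361: 81 years, of which 19 contain a Feb 29 — 62×365 + 19×366 = 29584 days.
(2300 is not a leap year (divisible by 100 but not 400).)
November 2361: 30 − 23 = 7 days remain.
Then December (31), January (31), February 2362 (28), March (31): 31 + 31 + 28 + 31 = 121 days.
April 1–25, 2362: 25 days.
Residual: 153 days.
Total: 29737 days.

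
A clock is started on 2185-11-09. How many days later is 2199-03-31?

4890

From November 9, 2185 to November 9, 2198: 13 years, of which 3 contain a Feb 29 — 10×365 + 3×366 = 4748 days.
November 2198: 30 − 9 = 21 days remain.
Then December (31), January (31), February 2199 (28): 31 + 31 + 28 = 90 days.
March 1–31, 2199: 31 days.
Residual: 142 days.
Total: 4890 days.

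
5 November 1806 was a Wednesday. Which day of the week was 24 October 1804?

Wednesday

Count forward from the earlier date (October 24, 1804) to the later (November 5, 1806):
Day-of-year of October 24, 1804: 298.
Day-of-year of November 5, 1806: 309.
1804 has 366 days, so 366 − 298 = 68 days remain in 1804.
Full years: 1805: 365. Sum = 365.
Total: 68 + 365 + 309 = 742 days.
742 is a multiple of 7, so 24 October 1804 falls on the same weekday: Wednesday.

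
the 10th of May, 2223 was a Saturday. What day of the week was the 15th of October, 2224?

Day-of-year of May 10, 2223: 130.
Day-of-year of October 15, 2224: 289.
2223 has 365 days, so 365 − 130 = 235 days remain in 2223.
Total: 235 + 289 = 524 days.
524 mod 7 = 6, so 6 days after Saturday is Friday.

Friday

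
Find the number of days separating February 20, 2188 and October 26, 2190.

979

February 20, 2188 → February 20, 2189: 366 days (2188 is a leap year).
February 20, 2189 → February 20, 2190: 365 days.
February 2190: 28 − 20 = 8 days remain (2190 is not a leap year, so February has 28 days).
Then March (31), April (30), May (31), June (30), July (31), August (31), September (30): 31 + 30 + 31 + 30 + 31 + 31 + 30 = 214 days.
October 1–26, 2190: 26 days.
Residual: 248 days.
Total: 979 days.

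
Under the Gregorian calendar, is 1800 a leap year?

No

1800 is not a leap year (divisible by 100 but not 400).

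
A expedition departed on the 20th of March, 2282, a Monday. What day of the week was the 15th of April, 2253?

Friday

Count forward from the earlier date (April 15, 2253) to the later (March 20, 2282):
Day-of-year of April 15, 2253: 105.
Day-of-year of March 20, 2282: 79.
2253 has 365 days, so 365 − 105 = 260 days remain in 2253.
Full years 2254–2281: 21 common + 7 leap = 21×365 + 7×366 = 10227 days.
Total: 260 + 10227 + 79 = 10566 days.
10566 mod 7 = 3, so 3 days before Monday is Friday.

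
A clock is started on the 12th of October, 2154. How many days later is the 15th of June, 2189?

12665

Day-of-year of October 12, 2154: 285.
Day-of-year of June 15, 2189: 166.
2154 has 365 days, so 365 − 285 = 80 days remain in 2154.
Full years 2155–2188: 25 common + 9 leap = 25×365 + 9×366 = 12419 days.
Total: 80 + 12419 + 166 = 12665 days.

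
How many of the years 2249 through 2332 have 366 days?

20

Years divisible by 4: 2252, 2256, …, 2332 — 21 in all.
Of these, 2300 is divisible by 100 but not 400, so not leap.
Leap years: 21 − 1 = 20.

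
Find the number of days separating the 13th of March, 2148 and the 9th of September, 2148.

March 2148: 31 − 13 = 18 days remain.
Then April (30), May (31), June (30), July (31), August (31): 30 + 31 + 30 + 31 + 31 = 153 days.
September 1–9, 2148: 9 days.
Total: 18 + 153 + 9 = 180 days.

180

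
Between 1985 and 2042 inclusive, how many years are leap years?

Years divisible by 4: 1988, 1992, …, 2040 — 14 in all.
2000 is divisible by 400, so still leap.
No century exceptions apply. Count: 14.

14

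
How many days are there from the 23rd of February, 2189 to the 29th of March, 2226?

From February 23, 2189 to February 23, 2226: 37 years, of which 8 contain a Feb 29 — 29×365 + 8×366 = 13513 days.
(2200 is not a leap year (divisible by 100 but not 400).)
February 2226: 28 − 23 = 5 days remain (2226 is not a leap year, so February has 28 days).
March 1–29, 2226: 29 days.
Residual: 34 days.
Total: 13547 days.

13547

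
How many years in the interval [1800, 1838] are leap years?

9

Years divisible by 4 in [1800, 1838]: 1800, 1804, 1808, 1812, 1816, 1820, 1824, 1828, 1832, 1836.
Of these, 1800 is divisible by 100 but not 400, so not leap.
Leap years: 10 − 1 = 9.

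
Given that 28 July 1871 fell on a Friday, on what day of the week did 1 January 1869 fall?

Count forward from the earlier date (January 1, 1869) to the later (July 28, 1871):
January 1, 1869 → January 1, 1870: 365 days.
January 1, 1870 → January 1, 1871: 365 days.
January 1871: 31 − 1 = 30 days remain.
Then February 1871 (28), March (31), April (30), May (31), June (30): 28 + 31 + 30 + 31 + 30 = 150 days.
July 1–28, 1871: 28 days.
Residual: 208 days.
Total: 938 days.
938 is a multiple of 7, so 1 January 1869 falls on the same weekday: Friday.

Friday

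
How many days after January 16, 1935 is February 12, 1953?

6602

From January 16, 1935 to January 16, 1953: 18 years, of which 5 contain a Feb 29 — 13×365 + 5×366 = 6575 days.
January 1953: 31 − 16 = 15 days remain.
February 1–12, 1953: 12 days (1953 is not a leap year).
Residual: 27 days.
Total: 6602 days.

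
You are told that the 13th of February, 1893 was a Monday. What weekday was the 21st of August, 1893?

Monday

February 1893: 28 − 13 = 15 days remain (1893 is not a leap year, so February has 28 days).
Then March (31), April (30), May (31), June (30), July (31): 31 + 30 + 31 + 30 + 31 = 153 days.
August 1–21, 1893: 21 days.
Total: 15 + 153 + 21 = 189 days.
189 is a multiple of 7, so the 21st of August, 1893 falls on the same weekday: Monday.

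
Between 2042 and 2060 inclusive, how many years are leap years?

Years divisible by 4 in [2042, 2060]: 2044, 2048, 2052, 2056, 2060.
No century exceptions apply. Count: 5.

5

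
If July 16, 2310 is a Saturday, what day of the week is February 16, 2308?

Count forward from the earlier date (February 16, 2308) to the later (July 16, 2310):
February 16, 2308 → February 16, 2309: 366 days (2308 is a leap year).
February 16, 2309 → February 16, 2310: 365 days.
February 2310: 28 − 16 = 12 days remain (2310 is not a leap year, so February has 28 days).
Then March (31), April (30), May (31), June (30): 31 + 30 + 31 + 30 = 122 days.
July 1–16, 2310: 16 days.
Residual: 150 days.
Total: 881 days.
881 mod 7 = 6, so 6 days before Saturday is Sunday.

Sunday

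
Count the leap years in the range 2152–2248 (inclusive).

24

Years divisible by 4: 2152, 2156, …, 2248 — 25 in all.
Of these, 2200 is divisible by 100 but not 400, so not leap.
Leap years: 25 − 1 = 24.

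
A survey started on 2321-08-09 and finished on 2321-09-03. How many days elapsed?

25

August 2321: 31 − 9 = 22 days remain.
September 1–3, 2321: 3 days.
Total: 22 + 3 = 25 days.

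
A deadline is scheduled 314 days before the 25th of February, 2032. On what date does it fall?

the 17th of April, 2031

Count 314 days before February 25, 2032:
Day-of-year of April 17, 2031: 107.
Day-of-year of February 25, 2032: 56.
2031 has 365 days, so 365 − 107 = 258 days remain in 2031.
Total: 258 + 56 = 314 days.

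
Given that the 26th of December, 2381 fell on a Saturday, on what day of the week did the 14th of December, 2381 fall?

Count forward from the earlier date (December 14, 2381) to the later (December 26, 2381):
Within December 2381: 26 − 14 = 12 days.
12 mod 7 = 5, so 5 days before Saturday is Monday.

Monday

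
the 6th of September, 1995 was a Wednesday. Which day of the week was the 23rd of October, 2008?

Day-of-year of September 6, 1995: 249.
Day-of-year of October 23, 2008: 297.
1995 has 365 days, so 365 − 249 = 116 days remain in 1995.
Full years 1996–2007: 9 common + 3 leap = 9×365 + 3×366 = 4383 days.
Total: 116 + 4383 + 297 = 4796 days.
4796 mod 7 = 1, so 1 day after Wednesday is Thursday.

Thursday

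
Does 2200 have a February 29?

2200 is not a leap year (divisible by 100 but not 400).

No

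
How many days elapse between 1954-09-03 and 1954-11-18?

76

September 1954: 30 − 3 = 27 days remain.
Then October (31): 31 days.
November 1–18, 1954: 18 days.
Total: 27 + 31 + 18 = 76 days.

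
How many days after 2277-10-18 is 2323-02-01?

From October 18, 2277 to October 18, 2322: 45 years, of which 10 contain a Feb 29 — 35×365 + 10×366 = 16435 days.
(2300 is not a leap year (divisible by 100 but not 400).)
October 2322: 31 − 18 = 13 days remain.
Then November (30), December (31), January (31): 30 + 31 + 31 = 92 days.
February 1, 2323: 1 day (2323 is not a leap year).
Residual: 106 days.
Total: 16541 days.

16541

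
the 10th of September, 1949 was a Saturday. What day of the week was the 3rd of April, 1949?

Count forward from the earlier date (April 3, 1949) to the later (September 10, 1949):
April 1949: 30 − 3 = 27 days remain.
Then May (31), June (30), July (31), August (31): 31 + 30 + 31 + 31 = 123 days.
September 1–10, 1949: 10 days.
Total: 27 + 123 + 10 = 160 days.
160 mod 7 = 6, so 6 days before Saturday is Sunday.

Sunday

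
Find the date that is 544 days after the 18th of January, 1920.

the 15th of July, 1921

Count 544 days after January 18, 1920:
January 1920: 31 − 18 = 13 days remain.
Then 17 full months totalling 516 days.
July 1–15, 1921: 15 days.
Total: 13 + 516 + 15 = 544 days.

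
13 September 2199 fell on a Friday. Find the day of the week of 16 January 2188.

Count forward from the earlier date (January 16, 2188) to the later (September 13, 2199):
Day-of-year of January 16, 2188: 16.
Day-of-year of September 13, 2199: 256.
2188 has 366 days, so 366 − 16 = 350 days remain in 2188.
Full years 2189–2198: 8 common + 2 leap = 8×365 + 2×366 = 3652 days.
Total: 350 + 3652 + 256 = 4258 days.
4258 mod 7 = 2, so 2 days before Friday is Wednesday.

Wednesday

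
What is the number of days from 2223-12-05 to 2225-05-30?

Day-of-year of December 5, 2223: 339.
Day-of-year of May 30, 2225: 150.
2223 has 365 days, so 365 − 339 = 26 days remain in 2223.
Full years: 2224: 366. Sum = 366.
Total: 26 + 366 + 150 = 542 days.

542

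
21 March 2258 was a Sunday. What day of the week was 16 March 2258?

Count forward from the earlier date (March 16, 2258) to the later (March 21, 2258):
Within March 2258: 21 − 16 = 5 days.
5 mod 7 = 5, so 5 days before Sunday is Tuesday.

Tuesday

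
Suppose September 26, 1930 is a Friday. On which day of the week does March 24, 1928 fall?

Saturday

Count forward from the earlier date (March 24, 1928) to the later (September 26, 1930):
March 24, 1928 → March 24, 1929: 365 days.
March 24, 1929 → March 24, 1930: 365 days.
March 1930: 31 − 24 = 7 days remain.
Then April (30), May (31), June (30), July (31), August (31): 30 + 31 + 30 + 31 + 31 = 153 days.
September 1–26, 1930: 26 days.
Residual: 186 days.
Total: 916 days.
916 mod 7 = 6, so 6 days before Friday is Saturday.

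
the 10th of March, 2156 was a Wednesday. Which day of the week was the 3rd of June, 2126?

Monday

Count forward from the earlier date (June 3, 2126) to the later (March 10, 2156):
Day-of-year of June 3, 2126: 154.
Day-of-year of March 10, 2156: 70.
2126 has 365 days, so 365 − 154 = 211 days remain in 2126.
Full years 2127–2155: 22 common + 7 leap = 22×365 + 7×366 = 10592 days.
Total: 211 + 10592 + 70 = 10873 days.
10873 mod 7 = 2, so 2 days before Wednesday is Monday.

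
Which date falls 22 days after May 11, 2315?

June 2, 2315

Count 22 days after May 11, 2315:
May 2315: 31 − 11 = 20 days remain.
June 1–2, 2315: 2 days.
Total: 20 + 2 = 22 days.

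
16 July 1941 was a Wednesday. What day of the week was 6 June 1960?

From July 16, 1941 to July 16, 1959: 18 years, of which 4 contain a Feb 29 — 14×365 + 4×366 = 6574 days.
July 1959: 31 − 16 = 15 days remain.
Then 10 full months totalling 305 days.
June 1–6, 1960: 6 days.
Residual: 326 days.
Total: 6900 days.
6900 mod 7 = 5, so 5 days after Wednesday is Monday.

Monday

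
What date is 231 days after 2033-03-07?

2033-10-24

Count 231 days after March 7, 2033:
March 2033: 31 − 7 = 24 days remain.
Then April (30), May (31), June (30), July (31), August (31), September (30): 30 + 31 + 30 + 31 + 31 + 30 = 183 days.
October 1–24, 2033: 24 days.
Total: 24 + 183 + 24 = 231 days.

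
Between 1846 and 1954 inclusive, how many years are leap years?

26

Years divisible by 4: 1848, 1852, …, 1952 — 27 in all.
Of these, 1900 is divisible by 100 but not 400, so not leap.
Leap years: 27 − 1 = 26.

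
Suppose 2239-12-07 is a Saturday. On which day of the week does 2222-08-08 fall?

Thursday

Count forward from the earlier date (August 8, 2222) to the later (December 7, 2239):
From August 8, 2222 to August 8, 2239: 17 years, of which 4 contain a Feb 29 — 13×365 + 4×366 = 6209 days.
August 2239: 31 − 8 = 23 days remain.
Then September (30), October (31), November (30): 30 + 31 + 30 = 91 days.
December 1–7, 2239: 7 days.
Residual: 121 days.
Total: 6330 days.
6330 mod 7 = 2, so 2 days before Saturday is Thursday.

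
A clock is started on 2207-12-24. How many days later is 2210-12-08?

1080

December 24, 2207 → December 24, 2208: 366 days (2208 is a leap year).
December 24, 2208 → December 24, 2209: 365 days.
December 2209: 31 − 24 = 7 days remain.
Then 11 full months totalling 334 days.
December 1–8, 2210: 8 days.
Residual: 349 days.
Total: 1080 days.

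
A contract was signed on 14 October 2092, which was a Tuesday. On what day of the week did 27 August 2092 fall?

Wednesday

Count forward from the earlier date (August 27, 2092) to the later (October 14, 2092):
August 2092: 31 − 27 = 4 days remain.
Then September (30): 30 days.
October 1–14, 2092: 14 days.
Total: 4 + 30 + 14 = 48 days.
48 mod 7 = 6, so 6 days before Tuesday is Wednesday.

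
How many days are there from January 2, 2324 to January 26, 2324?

24

Within January 2324: 26 − 2 = 24 days.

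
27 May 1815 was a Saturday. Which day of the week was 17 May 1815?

Count forward from the earlier date (May 17, 1815) to the later (May 27, 1815):
Within May 1815: 27 − 17 = 10 days.
10 mod 7 = 3, so 3 days before Saturday is Wednesday.

Wednesday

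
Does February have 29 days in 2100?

2100 is not a leap year (divisible by 100 but not 400).

No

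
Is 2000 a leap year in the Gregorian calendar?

2000 is a leap year (divisible by 400).

Yes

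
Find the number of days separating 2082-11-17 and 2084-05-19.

549

November 17, 2082 → November 17, 2083: 365 days.
November 2083: 30 − 17 = 13 days remain.
Then December (31), January (31), February 2084 (29), March (31), April (30): 31 + 31 + 29 + 31 + 30 = 152 days.
May 1–19, 2084: 19 days.
Residual: 184 days.
Total: 549 days.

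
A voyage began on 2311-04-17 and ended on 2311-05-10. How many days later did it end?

23

April 2311: 30 − 17 = 13 days remain.
May 1–10, 2311: 10 days.
Total: 13 + 10 = 23 days.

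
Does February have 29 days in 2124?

2124 is a leap year.

Yes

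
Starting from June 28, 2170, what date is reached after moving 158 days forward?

December 3, 2170

Count 158 days after June 28, 2170:
June 2170: 30 − 28 = 2 days remain.
Then July (31), August (31), September (30), October (31), November (30): 31 + 31 + 30 + 31 + 30 = 153 days.
December 1–3, 2170: 3 days.
Total: 2 + 153 + 3 = 158 days.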